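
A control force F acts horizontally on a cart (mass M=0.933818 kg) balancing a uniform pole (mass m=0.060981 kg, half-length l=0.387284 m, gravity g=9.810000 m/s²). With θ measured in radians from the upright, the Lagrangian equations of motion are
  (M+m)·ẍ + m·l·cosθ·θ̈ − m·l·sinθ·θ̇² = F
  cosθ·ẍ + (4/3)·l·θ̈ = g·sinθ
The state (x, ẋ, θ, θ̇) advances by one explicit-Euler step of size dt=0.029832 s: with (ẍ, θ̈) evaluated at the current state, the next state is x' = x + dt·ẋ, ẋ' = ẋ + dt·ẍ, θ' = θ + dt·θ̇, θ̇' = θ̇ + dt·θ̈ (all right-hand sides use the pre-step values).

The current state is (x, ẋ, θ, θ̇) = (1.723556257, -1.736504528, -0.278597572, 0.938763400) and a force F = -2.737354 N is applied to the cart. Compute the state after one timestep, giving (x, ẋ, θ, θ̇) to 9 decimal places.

sinθ=-0.275007566, cosθ=0.961442062
temp = (F + m·l·θ̇²·sinθ)/(M+m) = (-2.737354 + -0.005723755)/0.994799 = -2.757419092
θ̈ = (g·sinθ − cosθ·temp)/(l·(4/3 − m·cos²θ/(M+m))) = -0.094503120
ẍ = temp − m·l·θ̈·cosθ/(M+m) = -2.755262053
Euler: x'=1.723556257+0.029832·-1.736504528=1.671752854, ẋ'=-1.736504528+0.029832·-2.755262053=-1.818699506
       θ'=-0.278597572+0.029832·0.938763400=-0.250592382, θ̇'=0.938763400+0.029832·-0.094503120=0.935944183

(1.671752854, -1.818699506, -0.250592382, 0.935944183)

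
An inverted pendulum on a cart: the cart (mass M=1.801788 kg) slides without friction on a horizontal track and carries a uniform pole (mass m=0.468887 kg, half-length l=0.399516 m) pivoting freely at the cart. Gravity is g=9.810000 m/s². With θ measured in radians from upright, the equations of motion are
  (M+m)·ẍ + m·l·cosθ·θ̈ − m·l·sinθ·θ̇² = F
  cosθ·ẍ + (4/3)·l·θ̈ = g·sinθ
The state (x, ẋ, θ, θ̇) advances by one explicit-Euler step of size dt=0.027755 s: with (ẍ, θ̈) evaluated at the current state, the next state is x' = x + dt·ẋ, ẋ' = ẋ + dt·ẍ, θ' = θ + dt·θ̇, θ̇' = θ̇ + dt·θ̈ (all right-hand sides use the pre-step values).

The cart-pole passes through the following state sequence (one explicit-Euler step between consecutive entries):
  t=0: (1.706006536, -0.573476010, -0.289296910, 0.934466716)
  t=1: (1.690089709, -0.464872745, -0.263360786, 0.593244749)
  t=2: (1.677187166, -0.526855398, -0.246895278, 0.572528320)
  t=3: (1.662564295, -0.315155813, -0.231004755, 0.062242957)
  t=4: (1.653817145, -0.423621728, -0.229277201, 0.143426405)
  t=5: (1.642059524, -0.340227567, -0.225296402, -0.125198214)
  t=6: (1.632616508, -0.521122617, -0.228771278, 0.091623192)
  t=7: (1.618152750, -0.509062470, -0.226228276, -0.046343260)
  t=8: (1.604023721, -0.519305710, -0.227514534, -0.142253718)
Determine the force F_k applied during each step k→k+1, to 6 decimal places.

step 0→1:
  ẍ = (ẋ'−ẋ)/dt = (-0.464872745−-0.573476010)/0.027755 = 3.912926
  θ̈ = (θ̇'−θ̇)/dt = (0.593244749−0.934466716)/0.027755 = -12.294072
  sinθ=-0.285278, cosθ=0.958445
  F = (M+m)·ẍ + m·l·cosθ·θ̈ − m·l·sinθ·θ̇² = 8.884984 + -2.207319 − -0.046666 = 6.724330
step 1→2:
  ẍ = (ẋ'−ẋ)/dt = (-0.526855398−-0.464872745)/0.027755 = -2.233207
  θ̈ = (θ̇'−θ̇)/dt = (0.572528320−0.593244749)/0.027755 = -0.746404
  sinθ=-0.260327, cosθ=0.965521
  F = (M+m)·ẍ + m·l·cosθ·θ̈ − m·l·sinθ·θ̇² = -5.070887 + -0.135001 − -0.017163 = -5.188725
step 2→3:
  ẍ = (ẋ'−ẋ)/dt = (-0.315155813−-0.526855398)/0.027755 = 7.627440
  θ̈ = (θ̇'−θ̇)/dt = (0.062242957−0.572528320)/0.027755 = -18.385349
  sinθ=-0.244395, cosθ=0.969676
  F = (M+m)·ẍ + m·l·cosθ·θ̈ − m·l·sinθ·θ̇² = 17.319436 + -3.339649 − -0.015007 = 13.994794
step 3→4:
  ẍ = (ẋ'−ẋ)/dt = (-0.423621728−-0.315155813)/0.027755 = -3.907977
  θ̈ = (θ̇'−θ̇)/dt = (0.143426405−0.062242957)/0.027755 = 2.925003
  sinθ=-0.228956, cosθ=0.973437
  F = (M+m)·ẍ + m·l·cosθ·θ̈ − m·l·sinθ·θ̇² = -8.873747 + 0.533380 − -0.000166 = -8.340201
step 4→5:
  ẍ = (ẋ'−ẋ)/dt = (-0.340227567−-0.423621728)/0.027755 = 3.004654
  θ̈ = (θ̇'−θ̇)/dt = (-0.125198214−0.143426405)/0.027755 = -9.678423
  sinθ=-0.227274, cosθ=0.973831
  F = (M+m)·ẍ + m·l·cosθ·θ̈ − m·l·sinθ·θ̇² = 6.822592 + -1.765593 − -0.000876 = 5.057875
step 5→6:
  ẍ = (ẋ'−ẋ)/dt = (-0.521122617−-0.340227567)/0.027755 = -6.517566
  θ̈ = (θ̇'−θ̇)/dt = (0.091623192−-0.125198214)/0.027755 = 7.811976
  sinθ=-0.223395, cosθ=0.974728
  F = (M+m)·ẍ + m·l·cosθ·θ̈ − m·l·sinθ·θ̇² = -14.799275 + 1.426418 − -0.000656 = -13.372201
step 6→7:
  ẍ = (ẋ'−ẋ)/dt = (-0.509062470−-0.521122617)/0.027755 = 0.434522
  θ̈ = (θ̇'−θ̇)/dt = (-0.046343260−0.091623192)/0.027755 = -4.970868
  sinθ=-0.226781, cosθ=0.973946
  F = (M+m)·ẍ + m·l·cosθ·θ̈ − m·l·sinθ·θ̇² = 0.986657 + -0.906921 − -0.000357 = 0.080093
step 7→8:
  ẍ = (ẋ'−ẋ)/dt = (-0.519305710−-0.509062470)/0.027755 = -0.369059
  θ̈ = (θ̇'−θ̇)/dt = (-0.142253718−-0.046343260)/0.027755 = -3.455610
  sinθ=-0.224304, cosθ=0.974519
  F = (M+m)·ẍ + m·l·cosθ·θ̈ − m·l·sinθ·θ̇² = -0.838014 + -0.630838 − -0.000090 = -1.468761

F_0 = 6.724330 N
F_1 = -5.188725 N
F_2 = 13.994794 N
F_3 = -8.340201 N
F_4 = 5.057875 N
F_5 = -13.372201 N
F_6 = 0.080093 N
F_7 = -1.468761 N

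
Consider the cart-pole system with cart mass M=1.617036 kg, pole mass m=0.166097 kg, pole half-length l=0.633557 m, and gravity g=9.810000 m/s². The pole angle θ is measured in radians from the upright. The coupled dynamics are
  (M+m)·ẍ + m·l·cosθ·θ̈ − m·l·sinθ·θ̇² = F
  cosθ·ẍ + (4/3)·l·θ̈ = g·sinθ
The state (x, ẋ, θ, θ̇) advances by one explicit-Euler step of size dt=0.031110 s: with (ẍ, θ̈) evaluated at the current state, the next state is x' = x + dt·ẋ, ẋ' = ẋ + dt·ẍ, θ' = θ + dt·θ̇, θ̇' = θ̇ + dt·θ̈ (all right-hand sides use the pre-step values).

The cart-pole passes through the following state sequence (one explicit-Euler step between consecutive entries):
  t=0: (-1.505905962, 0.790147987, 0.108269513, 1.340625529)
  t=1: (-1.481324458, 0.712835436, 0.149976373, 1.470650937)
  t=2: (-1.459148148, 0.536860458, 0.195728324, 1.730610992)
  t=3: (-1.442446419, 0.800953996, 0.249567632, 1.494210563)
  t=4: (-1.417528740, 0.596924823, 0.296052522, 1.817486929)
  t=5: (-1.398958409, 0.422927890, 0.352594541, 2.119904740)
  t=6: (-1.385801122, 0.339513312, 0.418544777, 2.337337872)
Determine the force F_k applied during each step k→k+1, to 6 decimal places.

F_0 = -4.014518 N
F_1 = -9.250907 N
F_2 = 14.291390 N
F_3 = -10.692747 N
F_4 = -9.095954 N
F_5 = -4.254152 N

step 0→1:
  ẍ = (ẋ'−ẋ)/dt = (0.712835436−0.790147987)/0.031110 = -2.485135
  θ̈ = (θ̇'−θ̇)/dt = (1.470650937−1.340625529)/0.031110 = 4.179537
  sinθ=0.108058, cosθ=0.994145
  F = (M+m)·ẍ + m·l·cosθ·θ̈ − m·l·sinθ·θ̇² = -4.431326 + 0.437245 − 0.020437 = -4.014518
step 1→2:
  ẍ = (ẋ'−ẋ)/dt = (0.536860458−0.712835436)/0.031110 = -5.656541
  θ̈ = (θ̇'−θ̇)/dt = (1.730610992−1.470650937)/0.031110 = 8.356157
  sinθ=0.149415, cosθ=0.988775
  F = (M+m)·ẍ + m·l·cosθ·θ̈ − m·l·sinθ·θ̇² = -10.086364 + 0.869464 − 0.034006 = -9.250907
step 2→3:
  ẍ = (ẋ'−ẋ)/dt = (0.800953996−0.536860458)/0.031110 = 8.489024
  θ̈ = (θ̇'−θ̇)/dt = (1.494210563−1.730610992)/0.031110 = -7.598857
  sinθ=0.194481, cosθ=0.980906
  F = (M+m)·ẍ + m·l·cosθ·θ̈ − m·l·sinθ·θ̇² = 15.137059 + -0.784374 − 0.061295 = 14.291390
step 3→4:
  ẍ = (ẋ'−ẋ)/dt = (0.596924823−0.800953996)/0.031110 = -6.558315
  θ̈ = (θ̇'−θ̇)/dt = (1.817486929−1.494210563)/0.031110 = 10.391397
  sinθ=0.246985, cosθ=0.969019
  F = (M+m)·ẍ + m·l·cosθ·θ̈ − m·l·sinθ·θ̇² = -11.694347 + 1.059629 − 0.058029 = -10.692747
step 4→5:
  ẍ = (ẋ'−ẋ)/dt = (0.422927890−0.596924823)/0.031110 = -5.592958
  θ̈ = (θ̇'−θ̇)/dt = (2.119904740−1.817486929)/0.031110 = 9.720920
  sinθ=0.291747, cosθ=0.956496
  F = (M+m)·ẍ + m·l·cosθ·θ̈ − m·l·sinθ·θ̇² = -9.972989 + 0.978448 − 0.101414 = -9.095954
step 5→6:
  ẍ = (ẋ'−ẋ)/dt = (0.339513312−0.422927890)/0.031110 = -2.681279
  θ̈ = (θ̇'−θ̇)/dt = (2.337337872−2.119904740)/0.031110 = 6.989172
  sinθ=0.345334, cosθ=0.938480
  F = (M+m)·ẍ + m·l·cosθ·θ̈ − m·l·sinθ·θ̇² = -4.781076 + 0.690237 − 0.163312 = -4.254152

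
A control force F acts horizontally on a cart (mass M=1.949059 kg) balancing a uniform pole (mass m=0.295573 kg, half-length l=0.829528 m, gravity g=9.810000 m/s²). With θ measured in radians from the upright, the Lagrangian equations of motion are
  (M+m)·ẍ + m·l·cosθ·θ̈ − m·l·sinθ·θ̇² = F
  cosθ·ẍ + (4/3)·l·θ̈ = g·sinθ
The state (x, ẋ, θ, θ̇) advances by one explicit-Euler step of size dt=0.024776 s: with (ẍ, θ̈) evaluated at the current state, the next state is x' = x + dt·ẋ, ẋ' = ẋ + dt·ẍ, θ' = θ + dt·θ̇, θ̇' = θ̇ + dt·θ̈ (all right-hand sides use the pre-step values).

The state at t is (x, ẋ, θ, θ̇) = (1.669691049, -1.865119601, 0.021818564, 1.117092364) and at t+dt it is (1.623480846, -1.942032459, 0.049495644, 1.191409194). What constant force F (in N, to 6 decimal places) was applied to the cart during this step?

ẍ = (ẋ'−ẋ)/dt = (-1.942032459−-1.865119601)/0.024776 = -3.104329
θ̈ = (θ̇'−θ̇)/dt = (1.191409194−1.117092364)/0.024776 = 2.999549
sinθ=0.021817, cosθ=0.999762
F = (M+m)·ẍ + m·l·cosθ·θ̈ − m·l·sinθ·θ̇² = -6.968076 + 0.735273 − 0.006675 = -6.239479

F = -6.239479 N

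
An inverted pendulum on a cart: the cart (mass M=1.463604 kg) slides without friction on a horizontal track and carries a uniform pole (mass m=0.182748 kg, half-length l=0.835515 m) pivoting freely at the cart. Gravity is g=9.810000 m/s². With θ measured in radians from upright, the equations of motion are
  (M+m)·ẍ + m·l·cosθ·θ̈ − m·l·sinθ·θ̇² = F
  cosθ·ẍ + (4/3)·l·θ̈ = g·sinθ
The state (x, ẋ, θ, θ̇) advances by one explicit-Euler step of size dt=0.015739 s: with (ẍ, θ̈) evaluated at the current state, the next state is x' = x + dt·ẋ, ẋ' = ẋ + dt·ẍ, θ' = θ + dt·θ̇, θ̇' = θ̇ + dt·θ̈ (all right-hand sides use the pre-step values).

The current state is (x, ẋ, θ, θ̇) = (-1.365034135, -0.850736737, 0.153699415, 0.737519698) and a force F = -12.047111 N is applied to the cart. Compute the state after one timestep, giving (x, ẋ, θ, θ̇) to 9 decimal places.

sinθ=0.153094976, cosθ=0.988211480
temp = (F + m·l·θ̇²·sinθ)/(M+m) = (-12.047111 + 0.012714962)/1.646352 = -7.309734515
θ̈ = (g·sinθ − cosθ·temp)/(l·(4/3 − m·cos²θ/(M+m))) = 8.525501570
ẍ = temp − m·l·θ̈·cosθ/(M+m) = -8.091099637
Euler: x'=-1.365034135+0.015739·-0.850736737=-1.378423881, ẋ'=-0.850736737+0.015739·-8.091099637=-0.978082554
       θ'=0.153699415+0.015739·0.737519698=0.165307238, θ̇'=0.737519698+0.015739·8.525501570=0.871702567

(-1.378423881, -0.978082554, 0.165307238, 0.871702567)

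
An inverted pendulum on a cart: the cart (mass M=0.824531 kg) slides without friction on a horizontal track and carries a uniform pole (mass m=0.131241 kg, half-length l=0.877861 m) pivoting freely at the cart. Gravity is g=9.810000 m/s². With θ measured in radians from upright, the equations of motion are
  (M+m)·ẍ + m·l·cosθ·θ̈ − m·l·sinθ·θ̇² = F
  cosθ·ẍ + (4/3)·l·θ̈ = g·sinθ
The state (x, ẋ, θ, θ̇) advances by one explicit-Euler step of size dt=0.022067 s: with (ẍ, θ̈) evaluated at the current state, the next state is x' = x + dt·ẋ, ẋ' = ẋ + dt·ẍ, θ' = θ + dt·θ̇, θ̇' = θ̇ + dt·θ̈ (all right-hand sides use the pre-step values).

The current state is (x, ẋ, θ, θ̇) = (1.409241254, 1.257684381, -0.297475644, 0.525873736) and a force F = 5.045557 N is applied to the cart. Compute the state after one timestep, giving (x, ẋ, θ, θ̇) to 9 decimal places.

(1.436994575, 1.392941698, -0.285871188, 0.361182613)

sinθ=-0.293107658, cosθ=0.956079443
temp = (F + m·l·θ̇²·sinθ)/(M+m) = (5.045557 + -0.009338678)/0.955772 = 5.269267484
θ̈ = (g·sinθ − cosθ·temp)/(l·(4/3 − m·cos²θ/(M+m))) = -7.463231216
ẍ = temp − m·l·θ̈·cosθ/(M+m) = 6.129393056
Euler: x'=1.409241254+0.022067·1.257684381=1.436994575, ẋ'=1.257684381+0.022067·6.129393056=1.392941698
       θ'=-0.297475644+0.022067·0.525873736=-0.285871188, θ̇'=0.525873736+0.022067·-7.463231216=0.361182613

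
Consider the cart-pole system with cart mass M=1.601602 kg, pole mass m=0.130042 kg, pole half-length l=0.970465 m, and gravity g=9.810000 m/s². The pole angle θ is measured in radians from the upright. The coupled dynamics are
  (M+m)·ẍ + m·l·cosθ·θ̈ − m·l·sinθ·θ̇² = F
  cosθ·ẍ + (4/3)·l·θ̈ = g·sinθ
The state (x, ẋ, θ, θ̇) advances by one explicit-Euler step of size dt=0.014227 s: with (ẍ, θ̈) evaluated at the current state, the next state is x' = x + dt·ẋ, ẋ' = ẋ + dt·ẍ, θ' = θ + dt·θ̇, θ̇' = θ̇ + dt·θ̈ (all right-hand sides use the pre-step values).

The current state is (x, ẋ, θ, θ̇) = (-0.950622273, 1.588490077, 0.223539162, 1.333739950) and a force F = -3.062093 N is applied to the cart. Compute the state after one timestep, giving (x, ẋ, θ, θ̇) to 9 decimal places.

sinθ=0.221682108, cosθ=0.975118989
temp = (F + m·l·θ̇²·sinθ)/(M+m) = (-3.062093 + 0.049766429)/1.731644 = -1.739576132
θ̈ = (g·sinθ − cosθ·temp)/(l·(4/3 − m·cos²θ/(M+m))) = 3.160885197
ẍ = temp − m·l·θ̈·cosθ/(M+m) = -1.964207934
Euler: x'=-0.950622273+0.014227·1.588490077=-0.928022825, ẋ'=1.588490077+0.014227·-1.964207934=1.560545291
       θ'=0.223539162+0.014227·1.333739950=0.242514280, θ̇'=1.333739950+0.014227·3.160885197=1.378709864

(-0.928022825, 1.560545291, 0.242514280, 1.378709864)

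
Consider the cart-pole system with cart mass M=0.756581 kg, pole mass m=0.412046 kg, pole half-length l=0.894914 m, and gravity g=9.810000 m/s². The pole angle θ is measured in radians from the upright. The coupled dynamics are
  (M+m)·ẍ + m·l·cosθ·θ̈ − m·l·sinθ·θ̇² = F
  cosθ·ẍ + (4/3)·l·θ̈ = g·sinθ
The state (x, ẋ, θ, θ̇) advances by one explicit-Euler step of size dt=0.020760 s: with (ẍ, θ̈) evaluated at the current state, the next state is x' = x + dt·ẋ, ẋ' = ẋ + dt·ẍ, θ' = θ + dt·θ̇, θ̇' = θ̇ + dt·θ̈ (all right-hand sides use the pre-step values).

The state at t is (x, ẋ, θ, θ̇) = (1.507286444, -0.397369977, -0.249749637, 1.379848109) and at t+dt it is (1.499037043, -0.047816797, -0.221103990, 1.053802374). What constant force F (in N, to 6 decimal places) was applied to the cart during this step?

ẍ = (ẋ'−ẋ)/dt = (-0.047816797−-0.397369977)/0.020760 = 16.837822
θ̈ = (θ̇'−θ̇)/dt = (1.053802374−1.379848109)/0.020760 = -15.705479
sinθ=-0.247161, cosθ=0.968974
F = (M+m)·ẍ + m·l·cosθ·θ̈ − m·l·sinθ·θ̇² = 19.677133 + -5.611648 − -0.173528 = 14.239013

F = 14.239013 N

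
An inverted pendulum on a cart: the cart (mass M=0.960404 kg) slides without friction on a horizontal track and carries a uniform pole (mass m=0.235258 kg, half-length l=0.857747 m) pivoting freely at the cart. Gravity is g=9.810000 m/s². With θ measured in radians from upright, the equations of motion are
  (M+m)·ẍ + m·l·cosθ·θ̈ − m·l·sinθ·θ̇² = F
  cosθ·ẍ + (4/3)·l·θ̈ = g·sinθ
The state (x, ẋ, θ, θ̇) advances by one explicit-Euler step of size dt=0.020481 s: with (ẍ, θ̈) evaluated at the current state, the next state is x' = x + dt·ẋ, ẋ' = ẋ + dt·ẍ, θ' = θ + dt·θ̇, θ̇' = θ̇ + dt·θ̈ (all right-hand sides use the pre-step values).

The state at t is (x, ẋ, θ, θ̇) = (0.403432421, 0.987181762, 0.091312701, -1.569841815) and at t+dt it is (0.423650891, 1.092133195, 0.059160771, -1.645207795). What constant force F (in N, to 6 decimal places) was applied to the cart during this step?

ẍ = (ẋ'−ẋ)/dt = (1.092133195−0.987181762)/0.020481 = 5.124331
θ̈ = (θ̇'−θ̇)/dt = (-1.645207795−-1.569841815)/0.020481 = -3.679800
sinθ=0.091186, cosθ=0.995834
F = (M+m)·ẍ + m·l·cosθ·θ̈ − m·l·sinθ·θ̇² = 6.126968 + -0.739460 − 0.045346 = 5.342162

F = 5.342162 N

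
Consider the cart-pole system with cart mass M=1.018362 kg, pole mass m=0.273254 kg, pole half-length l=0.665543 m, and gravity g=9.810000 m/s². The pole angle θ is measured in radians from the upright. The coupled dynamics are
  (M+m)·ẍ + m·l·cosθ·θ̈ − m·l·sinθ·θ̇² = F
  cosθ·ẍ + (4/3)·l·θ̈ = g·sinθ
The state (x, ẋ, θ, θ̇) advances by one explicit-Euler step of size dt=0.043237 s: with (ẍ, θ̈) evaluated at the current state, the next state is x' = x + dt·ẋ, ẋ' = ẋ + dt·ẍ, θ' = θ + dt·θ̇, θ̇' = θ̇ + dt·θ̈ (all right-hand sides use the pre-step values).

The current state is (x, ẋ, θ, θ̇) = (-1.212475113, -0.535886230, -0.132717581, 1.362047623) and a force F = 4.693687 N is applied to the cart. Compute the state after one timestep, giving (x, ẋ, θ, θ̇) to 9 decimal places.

(-1.235645226, -0.341059795, -0.073826728, 1.081178283)

sinθ=-0.132328310, cosθ=0.991205941
temp = (F + m·l·θ̇²·sinθ)/(M+m) = (4.693687 + -0.044645737)/1.291616 = 3.599398941
θ̈ = (g·sinθ − cosθ·temp)/(l·(4/3 − m·cos²θ/(M+m))) = -6.496041350
ẍ = temp − m·l·θ̈·cosθ/(M+m) = 4.506011872
Euler: x'=-1.212475113+0.043237·-0.535886230=-1.235645226, ẋ'=-0.535886230+0.043237·4.506011872=-0.341059795
       θ'=-0.132717581+0.043237·1.362047623=-0.073826728, θ̇'=1.362047623+0.043237·-6.496041350=1.081178283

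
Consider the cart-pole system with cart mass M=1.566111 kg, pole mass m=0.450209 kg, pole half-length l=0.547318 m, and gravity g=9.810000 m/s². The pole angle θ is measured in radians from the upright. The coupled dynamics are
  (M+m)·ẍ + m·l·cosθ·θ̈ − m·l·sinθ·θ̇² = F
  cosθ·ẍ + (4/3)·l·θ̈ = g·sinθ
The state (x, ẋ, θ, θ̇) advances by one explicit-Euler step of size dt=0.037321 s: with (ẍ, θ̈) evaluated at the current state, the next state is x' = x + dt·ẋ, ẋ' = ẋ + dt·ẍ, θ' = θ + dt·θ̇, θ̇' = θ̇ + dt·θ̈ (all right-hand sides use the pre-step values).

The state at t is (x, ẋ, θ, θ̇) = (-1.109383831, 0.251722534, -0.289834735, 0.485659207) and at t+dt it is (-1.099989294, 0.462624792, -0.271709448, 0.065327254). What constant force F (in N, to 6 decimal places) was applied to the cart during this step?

F = 8.751462 N

ẍ = (ẋ'−ẋ)/dt = (0.462624792−0.251722534)/0.037321 = 5.651034
θ̈ = (θ̇'−θ̇)/dt = (0.065327254−0.485659207)/0.037321 = -11.262612
sinθ=-0.285794, cosθ=0.958291
F = (M+m)·ẍ + m·l·cosθ·θ̈ − m·l·sinθ·θ̇² = 11.394294 + -2.659442 − -0.016610 = 8.751462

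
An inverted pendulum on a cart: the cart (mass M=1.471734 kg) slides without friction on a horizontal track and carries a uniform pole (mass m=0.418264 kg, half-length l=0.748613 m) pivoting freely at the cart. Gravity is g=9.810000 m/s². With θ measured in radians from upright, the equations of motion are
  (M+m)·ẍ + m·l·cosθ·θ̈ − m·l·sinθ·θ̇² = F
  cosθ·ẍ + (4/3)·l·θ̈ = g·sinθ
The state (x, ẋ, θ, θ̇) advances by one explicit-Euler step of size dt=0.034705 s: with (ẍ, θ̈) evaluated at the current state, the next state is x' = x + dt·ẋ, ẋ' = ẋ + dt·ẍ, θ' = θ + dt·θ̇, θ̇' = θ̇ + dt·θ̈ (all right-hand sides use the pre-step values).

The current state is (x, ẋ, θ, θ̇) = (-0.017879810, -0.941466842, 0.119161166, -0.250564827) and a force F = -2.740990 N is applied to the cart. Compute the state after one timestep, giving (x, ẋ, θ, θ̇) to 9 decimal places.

sinθ=0.118879364, cosθ=0.992908705
temp = (F + m·l·θ̇²·sinθ)/(M+m) = (-2.740990 + 0.002336978)/1.889998 = -1.449024297
θ̈ = (g·sinθ − cosθ·temp)/(l·(4/3 − m·cos²θ/(M+m))) = 3.120376074
ẍ = temp − m·l·θ̈·cosθ/(M+m) = -1.962314250
Euler: x'=-0.017879810+0.034705·-0.941466842=-0.050553417, ẋ'=-0.941466842+0.034705·-1.962314250=-1.009568958
       θ'=0.119161166+0.034705·-0.250564827=0.110465314, θ̇'=-0.250564827+0.034705·3.120376074=-0.142272175

(-0.050553417, -1.009568958, 0.110465314, -0.142272175)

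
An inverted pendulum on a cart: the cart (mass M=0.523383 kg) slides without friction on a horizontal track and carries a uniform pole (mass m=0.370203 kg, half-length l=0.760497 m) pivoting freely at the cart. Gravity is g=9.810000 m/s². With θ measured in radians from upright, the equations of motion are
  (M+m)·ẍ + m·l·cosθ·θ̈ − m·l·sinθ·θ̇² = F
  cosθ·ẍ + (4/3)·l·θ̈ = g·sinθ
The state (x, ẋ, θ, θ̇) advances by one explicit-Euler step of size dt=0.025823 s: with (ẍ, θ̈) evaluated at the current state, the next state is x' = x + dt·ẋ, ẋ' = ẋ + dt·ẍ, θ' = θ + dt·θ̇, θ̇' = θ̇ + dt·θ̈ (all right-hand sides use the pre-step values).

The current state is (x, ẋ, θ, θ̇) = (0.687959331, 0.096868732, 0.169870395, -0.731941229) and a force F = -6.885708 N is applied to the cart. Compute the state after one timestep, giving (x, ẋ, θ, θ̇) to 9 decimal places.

(0.690460772, -0.205872188, 0.150969477, -0.395441871)

sinθ=0.169054611, cosθ=0.985606686
temp = (F + m·l·θ̇²·sinθ)/(M+m) = (-6.885708 + 0.025498632)/0.893586 = -7.677167467
θ̈ = (g·sinθ − cosθ·temp)/(l·(4/3 − m·cos²θ/(M+m))) = 13.030993984
ẍ = temp − m·l·θ̈·cosθ/(M+m) = -11.723692841
Euler: x'=0.687959331+0.025823·0.096868732=0.690460772, ẋ'=0.096868732+0.025823·-11.723692841=-0.205872188
       θ'=0.169870395+0.025823·-0.731941229=0.150969477, θ̇'=-0.731941229+0.025823·13.030993984=-0.395441871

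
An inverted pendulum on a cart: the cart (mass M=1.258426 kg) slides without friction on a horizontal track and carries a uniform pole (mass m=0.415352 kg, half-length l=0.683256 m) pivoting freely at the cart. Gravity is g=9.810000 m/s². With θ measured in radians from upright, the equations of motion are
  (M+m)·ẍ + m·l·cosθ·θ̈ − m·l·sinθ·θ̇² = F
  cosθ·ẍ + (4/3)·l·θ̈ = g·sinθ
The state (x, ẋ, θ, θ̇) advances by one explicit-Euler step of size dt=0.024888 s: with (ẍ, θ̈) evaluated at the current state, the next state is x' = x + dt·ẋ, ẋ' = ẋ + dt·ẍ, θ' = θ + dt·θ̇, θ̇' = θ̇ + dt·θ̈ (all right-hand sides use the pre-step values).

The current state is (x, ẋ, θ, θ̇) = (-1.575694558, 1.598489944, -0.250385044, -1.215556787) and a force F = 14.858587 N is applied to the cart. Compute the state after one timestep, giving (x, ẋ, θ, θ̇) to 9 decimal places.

(-1.535911340, 1.877536698, -0.280637821, -1.578715332)

sinθ=-0.247777015, cosθ=0.968817088
temp = (F + m·l·θ̇²·sinθ)/(M+m) = (14.858587 + -0.103898979)/1.673778 = 8.815200116
θ̈ = (g·sinθ − cosθ·temp)/(l·(4/3 − m·cos²θ/(M+m))) = -14.591712661
ẍ = temp − m·l·θ̈·cosθ/(M+m) = 11.212100387
Euler: x'=-1.575694558+0.024888·1.598489944=-1.535911340, ẋ'=1.598489944+0.024888·11.212100387=1.877536698
       θ'=-0.250385044+0.024888·-1.215556787=-0.280637821, θ̇'=-1.215556787+0.024888·-14.591712661=-1.578715332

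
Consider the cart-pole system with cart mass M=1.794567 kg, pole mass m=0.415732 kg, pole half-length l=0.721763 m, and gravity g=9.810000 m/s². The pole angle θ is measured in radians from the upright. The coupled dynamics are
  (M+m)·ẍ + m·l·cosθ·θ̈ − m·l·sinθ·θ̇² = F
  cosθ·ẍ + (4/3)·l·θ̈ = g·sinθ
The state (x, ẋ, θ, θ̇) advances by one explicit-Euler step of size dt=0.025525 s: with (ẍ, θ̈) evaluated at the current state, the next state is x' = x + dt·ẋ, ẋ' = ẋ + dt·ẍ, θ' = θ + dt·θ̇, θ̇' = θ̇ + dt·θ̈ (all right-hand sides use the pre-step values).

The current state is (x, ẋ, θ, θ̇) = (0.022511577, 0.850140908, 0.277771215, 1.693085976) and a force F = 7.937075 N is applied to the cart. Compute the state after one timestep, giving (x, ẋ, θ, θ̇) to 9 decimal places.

sinθ=0.274212978, cosθ=0.961668988
temp = (F + m·l·θ̇²·sinθ)/(M+m) = (7.937075 + 0.235859894)/2.210299 = 3.697660314
θ̈ = (g·sinθ − cosθ·temp)/(l·(4/3 − m·cos²θ/(M+m))) = -1.034766635
ẍ = temp − m·l·θ̈·cosθ/(M+m) = 3.832750895
Euler: x'=0.022511577+0.025525·0.850140908=0.044211424, ẋ'=0.850140908+0.025525·3.832750895=0.947971875
       θ'=0.277771215+0.025525·1.693085976=0.320987235, θ̇'=1.693085976+0.025525·-1.034766635=1.666673558

(0.044211424, 0.947971875, 0.320987235, 1.666673558)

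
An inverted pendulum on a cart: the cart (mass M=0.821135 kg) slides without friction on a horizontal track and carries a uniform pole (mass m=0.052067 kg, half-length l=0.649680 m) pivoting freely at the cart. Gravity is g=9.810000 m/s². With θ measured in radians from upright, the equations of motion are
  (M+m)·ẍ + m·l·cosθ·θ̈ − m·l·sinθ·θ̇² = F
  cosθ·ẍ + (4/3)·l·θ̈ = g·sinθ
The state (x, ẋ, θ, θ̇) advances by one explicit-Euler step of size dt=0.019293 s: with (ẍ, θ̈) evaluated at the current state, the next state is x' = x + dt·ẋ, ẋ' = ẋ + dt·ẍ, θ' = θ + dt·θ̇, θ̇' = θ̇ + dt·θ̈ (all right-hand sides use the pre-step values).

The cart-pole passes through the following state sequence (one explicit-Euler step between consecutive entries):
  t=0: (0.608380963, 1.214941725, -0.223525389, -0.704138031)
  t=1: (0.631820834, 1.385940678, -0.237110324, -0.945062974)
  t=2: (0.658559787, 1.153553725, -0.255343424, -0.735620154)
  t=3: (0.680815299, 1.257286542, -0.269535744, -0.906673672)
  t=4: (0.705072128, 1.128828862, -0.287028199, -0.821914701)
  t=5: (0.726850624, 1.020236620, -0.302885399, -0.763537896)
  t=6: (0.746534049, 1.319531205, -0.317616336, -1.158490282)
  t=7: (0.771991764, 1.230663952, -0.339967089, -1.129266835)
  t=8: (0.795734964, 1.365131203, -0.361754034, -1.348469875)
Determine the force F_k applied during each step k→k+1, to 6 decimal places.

step 0→1:
  ẍ = (ẋ'−ẋ)/dt = (1.385940678−1.214941725)/0.019293 = 8.863264
  θ̈ = (θ̇'−θ̇)/dt = (-0.945062974−-0.704138031)/0.019293 = -12.487687
  sinθ=-0.221669, cosθ=0.975122
  F = (M+m)·ẍ + m·l·cosθ·θ̈ − m·l·sinθ·θ̇² = 7.739420 + -0.411911 − -0.003718 = 7.331227
step 1→2:
  ẍ = (ẋ'−ẋ)/dt = (1.153553725−1.385940678)/0.019293 = -12.045143
  θ̈ = (θ̇'−θ̇)/dt = (-0.735620154−-0.945062974)/0.019293 = 10.855897
  sinθ=-0.234895, cosθ=0.972021
  F = (M+m)·ẍ + m·l·cosθ·θ̈ − m·l·sinθ·θ̇² = -10.517843 + 0.356947 − -0.007097 = -10.153800
step 2→3:
  ẍ = (ẋ'−ẋ)/dt = (1.257286542−1.153553725)/0.019293 = 5.376707
  θ̈ = (θ̇'−θ̇)/dt = (-0.906673672−-0.735620154)/0.019293 = -8.866092
  sinθ=-0.252578, cosθ=0.967577
  F = (M+m)·ẍ + m·l·cosθ·θ̈ − m·l·sinθ·θ̇² = 4.694952 + -0.290188 − -0.004623 = 4.409387
step 3→4:
  ẍ = (ẋ'−ẋ)/dt = (1.128828862−1.257286542)/0.019293 = -6.658253
  θ̈ = (θ̇'−θ̇)/dt = (-0.821914701−-0.906673672)/0.019293 = 4.393250
  sinθ=-0.266284, cosθ=0.963895
  F = (M+m)·ẍ + m·l·cosθ·θ̈ − m·l·sinθ·θ̇² = -5.814000 + 0.143244 − -0.007405 = -5.663351
step 4→5:
  ẍ = (ẋ'−ẋ)/dt = (1.020236620−1.128828862)/0.019293 = -5.628582
  θ̈ = (θ̇'−θ̇)/dt = (-0.763537896−-0.821914701)/0.019293 = 3.025802
  sinθ=-0.283103, cosθ=0.959089
  F = (M+m)·ẍ + m·l·cosθ·θ̈ − m·l·sinθ·θ̇² = -4.914889 + 0.098166 − -0.006469 = -4.810254
step 5→6:
  ẍ = (ẋ'−ẋ)/dt = (1.319531205−1.020236620)/0.019293 = 15.513118
  θ̈ = (θ̇'−θ̇)/dt = (-1.158490282−-0.763537896)/0.019293 = -20.471279
  sinθ=-0.298275, cosθ=0.954480
  F = (M+m)·ẍ + m·l·cosθ·θ̈ − m·l·sinθ·θ̇² = 13.546086 + -0.660958 − -0.005882 = 12.891010
step 6→7:
  ẍ = (ẋ'−ẋ)/dt = (1.230663952−1.319531205)/0.019293 = -4.606192
  θ̈ = (θ̇'−θ̇)/dt = (-1.129266835−-1.158490282)/0.019293 = 1.514718
  sinθ=-0.312303, cosθ=0.949983
  F = (M+m)·ẍ + m·l·cosθ·θ̈ − m·l·sinθ·θ̇² = -4.022136 + 0.048675 − -0.014178 = -3.959282
step 7→8:
  ẍ = (ẋ'−ẋ)/dt = (1.365131203−1.230663952)/0.019293 = 6.969743
  θ̈ = (θ̇'−θ̇)/dt = (-1.348469875−-1.129266835)/0.019293 = -11.361791
  sinθ=-0.333456, cosθ=0.942766
  F = (M+m)·ẍ + m·l·cosθ·θ̈ − m·l·sinθ·θ̇² = 6.085993 + -0.362337 − -0.014384 = 5.738041

F_0 = 7.331227 N
F_1 = -10.153800 N
F_2 = 4.409387 N
F_3 = -5.663351 N
F_4 = -4.810254 N
F_5 = 12.891010 N
F_6 = -3.959282 N
F_7 = 5.738041 N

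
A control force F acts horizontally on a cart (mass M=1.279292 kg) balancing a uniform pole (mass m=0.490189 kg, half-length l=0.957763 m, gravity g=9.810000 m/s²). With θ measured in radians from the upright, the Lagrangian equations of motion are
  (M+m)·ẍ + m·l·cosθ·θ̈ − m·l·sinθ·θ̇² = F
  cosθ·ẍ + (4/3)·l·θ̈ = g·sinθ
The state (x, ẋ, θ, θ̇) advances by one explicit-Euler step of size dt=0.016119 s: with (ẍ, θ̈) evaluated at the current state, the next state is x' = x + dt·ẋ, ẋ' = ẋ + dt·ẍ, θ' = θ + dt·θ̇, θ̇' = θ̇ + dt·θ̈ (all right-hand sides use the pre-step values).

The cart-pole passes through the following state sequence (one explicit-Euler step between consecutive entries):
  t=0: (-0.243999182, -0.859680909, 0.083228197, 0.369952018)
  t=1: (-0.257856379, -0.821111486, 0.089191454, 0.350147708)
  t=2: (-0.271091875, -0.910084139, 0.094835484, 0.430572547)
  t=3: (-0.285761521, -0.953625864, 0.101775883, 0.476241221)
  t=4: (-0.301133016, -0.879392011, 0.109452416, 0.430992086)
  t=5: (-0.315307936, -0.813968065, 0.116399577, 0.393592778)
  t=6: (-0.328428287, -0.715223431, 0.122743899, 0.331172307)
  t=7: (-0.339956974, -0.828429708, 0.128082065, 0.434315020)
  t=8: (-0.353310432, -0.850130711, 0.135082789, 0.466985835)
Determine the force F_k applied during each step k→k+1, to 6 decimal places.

step 0→1:
  ẍ = (ẋ'−ẋ)/dt = (-0.821111486−-0.859680909)/0.016119 = 2.392793
  θ̈ = (θ̇'−θ̇)/dt = (0.350147708−0.369952018)/0.016119 = -1.228631
  sinθ=0.083132, cosθ=0.996539
  F = (M+m)·ẍ + m·l·cosθ·θ̈ − m·l·sinθ·θ̇² = 4.234001 + -0.574827 − 0.005342 = 3.653832
step 1→2:
  ẍ = (ẋ'−ẋ)/dt = (-0.910084139−-0.821111486)/0.016119 = -5.519738
  θ̈ = (θ̇'−θ̇)/dt = (0.430572547−0.350147708)/0.016119 = 4.989443
  sinθ=0.089073, cosθ=0.996025
  F = (M+m)·ẍ + m·l·cosθ·θ̈ − m·l·sinθ·θ̇² = -9.767071 + 2.333157 − 0.005127 = -7.439041
step 2→3:
  ẍ = (ẋ'−ẋ)/dt = (-0.953625864−-0.910084139)/0.016119 = -2.701267
  θ̈ = (θ̇'−θ̇)/dt = (0.476241221−0.430572547)/0.016119 = 2.833220
  sinθ=0.094693, cosθ=0.995506
  F = (M+m)·ẍ + m·l·cosθ·θ̈ − m·l·sinθ·θ̇² = -4.779841 + 1.324177 − 0.008242 = -3.463906
step 3→4:
  ẍ = (ẋ'−ẋ)/dt = (-0.879392011−-0.953625864)/0.016119 = 4.605363
  θ̈ = (θ̇'−θ̇)/dt = (0.430992086−0.476241221)/0.016119 = -2.807192
  sinθ=0.101600, cosθ=0.994825
  F = (M+m)·ẍ + m·l·cosθ·θ̈ − m·l·sinθ·θ̇² = 8.149103 + -1.311115 − 0.010819 = 6.827170
step 4→5:
  ẍ = (ẋ'−ẋ)/dt = (-0.813968065−-0.879392011)/0.016119 = 4.058809
  θ̈ = (θ̇'−θ̇)/dt = (0.393592778−0.430992086)/0.016119 = -2.320200
  sinθ=0.109234, cosθ=0.994016
  F = (M+m)·ẍ + m·l·cosθ·θ̈ − m·l·sinθ·θ̇² = 7.181986 + -1.082781 − 0.009526 = 6.089679
step 5→6:
  ẍ = (ẋ'−ẋ)/dt = (-0.715223431−-0.813968065)/0.016119 = 6.125978
  θ̈ = (θ̇'−θ̇)/dt = (0.331172307−0.393592778)/0.016119 = -3.872478
  sinθ=0.116137, cosθ=0.993233
  F = (M+m)·ẍ + m·l·cosθ·θ̈ − m·l·sinθ·θ̇² = 10.839801 + -1.805767 − 0.008447 = 9.025587
step 6→7:
  ẍ = (ẋ'−ẋ)/dt = (-0.828429708−-0.715223431)/0.016119 = -7.023158
  θ̈ = (θ̇'−θ̇)/dt = (0.434315020−0.331172307)/0.016119 = 6.398828
  sinθ=0.122436, cosθ=0.992476
  F = (M+m)·ẍ + m·l·cosθ·θ̈ − m·l·sinθ·θ̇² = -12.427344 + 2.981551 − 0.006304 = -9.452097
step 7→8:
  ẍ = (ẋ'−ẋ)/dt = (-0.850130711−-0.828429708)/0.016119 = -1.346300
  θ̈ = (θ̇'−θ̇)/dt = (0.466985835−0.434315020)/0.016119 = 2.026851
  sinθ=0.127732, cosθ=0.991809
  F = (M+m)·ẍ + m·l·cosθ·θ̈ − m·l·sinθ·θ̇² = -2.382252 + 0.943781 − 0.011312 = -1.449782

F_0 = 3.653832 N
F_1 = -7.439041 N
F_2 = -3.463906 N
F_3 = 6.827170 N
F_4 = 6.089679 N
F_5 = 9.025587 N
F_6 = -9.452097 N
F_7 = -1.449782 N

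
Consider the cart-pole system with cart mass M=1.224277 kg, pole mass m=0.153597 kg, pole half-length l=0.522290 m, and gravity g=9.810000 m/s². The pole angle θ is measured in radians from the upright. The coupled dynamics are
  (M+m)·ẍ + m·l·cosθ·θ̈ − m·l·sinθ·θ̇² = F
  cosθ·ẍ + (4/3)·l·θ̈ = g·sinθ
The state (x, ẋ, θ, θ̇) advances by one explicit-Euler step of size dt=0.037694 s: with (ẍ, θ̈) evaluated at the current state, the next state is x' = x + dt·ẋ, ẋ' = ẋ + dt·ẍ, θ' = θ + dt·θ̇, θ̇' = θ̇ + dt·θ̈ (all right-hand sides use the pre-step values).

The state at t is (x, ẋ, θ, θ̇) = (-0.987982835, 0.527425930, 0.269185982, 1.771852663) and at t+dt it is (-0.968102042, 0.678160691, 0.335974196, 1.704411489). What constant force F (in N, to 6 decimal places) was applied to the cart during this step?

ẍ = (ẋ'−ẋ)/dt = (0.678160691−0.527425930)/0.037694 = 3.998906
θ̈ = (θ̇'−θ̇)/dt = (1.704411489−1.771852663)/0.037694 = -1.789175
sinθ=0.265947, cosθ=0.963988
F = (M+m)·ẍ + m·l·cosθ·θ̈ − m·l·sinθ·θ̇² = 5.509989 + -0.138363 − 0.066980 = 5.304646

F = 5.304646 N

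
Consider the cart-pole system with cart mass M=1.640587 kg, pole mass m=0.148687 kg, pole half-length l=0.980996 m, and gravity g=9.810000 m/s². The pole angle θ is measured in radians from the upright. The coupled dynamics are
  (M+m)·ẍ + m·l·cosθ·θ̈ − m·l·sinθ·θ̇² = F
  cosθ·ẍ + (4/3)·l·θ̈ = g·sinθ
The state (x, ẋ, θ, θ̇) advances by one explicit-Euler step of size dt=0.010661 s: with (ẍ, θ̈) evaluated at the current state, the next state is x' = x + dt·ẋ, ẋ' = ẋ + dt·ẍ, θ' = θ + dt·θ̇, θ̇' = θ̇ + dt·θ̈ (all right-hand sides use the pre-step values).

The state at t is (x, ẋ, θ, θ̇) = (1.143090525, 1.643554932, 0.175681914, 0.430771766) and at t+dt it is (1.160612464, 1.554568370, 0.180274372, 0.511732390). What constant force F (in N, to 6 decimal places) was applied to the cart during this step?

F = -13.849031 N

ẍ = (ẋ'−ẋ)/dt = (1.554568370−1.643554932)/0.010661 = -8.346925
θ̈ = (θ̇'−θ̇)/dt = (0.511732390−0.430771766)/0.010661 = 7.594093
sinθ=0.174780, cosθ=0.984608
F = (M+m)·ẍ + m·l·cosθ·θ̈ − m·l·sinθ·θ̇² = -14.934935 + 1.090635 − 0.004731 = -13.849031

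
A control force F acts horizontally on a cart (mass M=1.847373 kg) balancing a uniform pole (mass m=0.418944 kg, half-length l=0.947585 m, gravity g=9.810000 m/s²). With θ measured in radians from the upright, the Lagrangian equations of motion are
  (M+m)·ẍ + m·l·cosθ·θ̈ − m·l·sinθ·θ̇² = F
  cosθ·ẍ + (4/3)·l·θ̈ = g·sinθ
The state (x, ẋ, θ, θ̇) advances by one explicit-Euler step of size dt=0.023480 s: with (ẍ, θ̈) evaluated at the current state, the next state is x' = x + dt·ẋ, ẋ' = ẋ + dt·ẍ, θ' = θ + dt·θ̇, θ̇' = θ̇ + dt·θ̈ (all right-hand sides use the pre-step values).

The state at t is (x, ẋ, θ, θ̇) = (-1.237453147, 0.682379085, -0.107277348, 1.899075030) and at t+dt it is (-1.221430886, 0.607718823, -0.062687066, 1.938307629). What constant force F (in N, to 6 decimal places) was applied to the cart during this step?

F = -6.393492 N

ẍ = (ẋ'−ẋ)/dt = (0.607718823−0.682379085)/0.023480 = -3.179739
θ̈ = (θ̇'−θ̇)/dt = (1.938307629−1.899075030)/0.023480 = 1.670894
sinθ=-0.107072, cosθ=0.994251
F = (M+m)·ẍ + m·l·cosθ·θ̈ − m·l·sinθ·θ̇² = -7.206296 + 0.659507 − -0.153297 = -6.393492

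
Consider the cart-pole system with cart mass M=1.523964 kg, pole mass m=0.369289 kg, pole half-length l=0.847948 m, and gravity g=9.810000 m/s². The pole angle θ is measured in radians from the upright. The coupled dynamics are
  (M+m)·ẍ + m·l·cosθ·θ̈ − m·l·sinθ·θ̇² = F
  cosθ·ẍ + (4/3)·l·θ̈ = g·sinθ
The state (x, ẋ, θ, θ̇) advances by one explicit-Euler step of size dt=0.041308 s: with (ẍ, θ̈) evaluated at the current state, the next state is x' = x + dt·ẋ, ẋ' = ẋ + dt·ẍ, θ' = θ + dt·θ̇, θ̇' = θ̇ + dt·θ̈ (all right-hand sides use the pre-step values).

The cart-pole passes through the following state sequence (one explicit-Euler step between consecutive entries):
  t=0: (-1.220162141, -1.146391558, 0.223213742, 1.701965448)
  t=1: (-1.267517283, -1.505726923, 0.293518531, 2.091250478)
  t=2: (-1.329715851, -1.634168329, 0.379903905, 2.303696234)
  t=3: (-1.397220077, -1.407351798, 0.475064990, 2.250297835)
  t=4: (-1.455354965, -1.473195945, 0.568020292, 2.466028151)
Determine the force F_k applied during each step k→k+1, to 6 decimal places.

F_0 = -13.792277 N
F_1 = -4.741435 N
F_2 = 9.403405 N
F_3 = -2.288830 N

step 0→1:
  ẍ = (ẋ'−ẋ)/dt = (-1.505726923−-1.146391558)/0.041308 = -8.698929
  θ̈ = (θ̇'−θ̇)/dt = (2.091250478−1.701965448)/0.041308 = 9.423962
  sinθ=0.221365, cosθ=0.975191
  F = (M+m)·ẍ + m·l·cosθ·θ̈ − m·l·sinθ·θ̇² = -16.469274 + 2.877788 − 0.200792 = -13.792277
step 1→2:
  ẍ = (ẋ'−ẋ)/dt = (-1.634168329−-1.505726923)/0.041308 = -3.109359
  θ̈ = (θ̇'−θ̇)/dt = (2.303696234−2.091250478)/0.041308 = 5.142969
  sinθ=0.289322, cosθ=0.957232
  F = (M+m)·ẍ + m·l·cosθ·θ̈ − m·l·sinθ·θ̇² = -5.886803 + 1.541582 − 0.396213 = -4.741435
step 2→3:
  ẍ = (ẋ'−ẋ)/dt = (-1.407351798−-1.634168329)/0.041308 = 5.490862
  θ̈ = (θ̇'−θ̇)/dt = (2.250297835−2.303696234)/0.041308 = -1.292689
  sinθ=0.370831, cosθ=0.928700
  F = (M+m)·ẍ + m·l·cosθ·θ̈ − m·l·sinθ·θ̇² = 10.395591 + -0.375928 − 0.616258 = 9.403405
step 3→4:
  ẍ = (ẋ'−ẋ)/dt = (-1.473195945−-1.407351798)/0.041308 = -1.593981
  θ̈ = (θ̇'−θ̇)/dt = (2.466028151−2.250297835)/0.041308 = 5.222483
  sinθ=0.457396, cosθ=0.889263
  F = (M+m)·ẍ + m·l·cosθ·θ̈ − m·l·sinθ·θ̇² = -3.017808 + 1.454263 − 0.725284 = -2.288830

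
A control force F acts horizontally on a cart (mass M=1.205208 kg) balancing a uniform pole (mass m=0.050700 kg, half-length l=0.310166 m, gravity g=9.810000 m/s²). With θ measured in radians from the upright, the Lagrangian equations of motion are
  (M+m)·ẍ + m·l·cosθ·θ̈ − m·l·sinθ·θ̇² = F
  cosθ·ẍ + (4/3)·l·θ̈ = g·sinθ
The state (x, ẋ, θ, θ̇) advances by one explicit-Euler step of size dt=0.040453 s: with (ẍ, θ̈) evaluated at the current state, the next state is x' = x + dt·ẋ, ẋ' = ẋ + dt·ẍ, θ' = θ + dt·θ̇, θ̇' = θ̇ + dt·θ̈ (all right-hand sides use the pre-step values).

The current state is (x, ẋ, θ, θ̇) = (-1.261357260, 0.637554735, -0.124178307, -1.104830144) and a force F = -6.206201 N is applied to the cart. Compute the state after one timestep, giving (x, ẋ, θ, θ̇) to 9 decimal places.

sinθ=-0.123859410, cosθ=0.992299777
temp = (F + m·l·θ̇²·sinθ)/(M+m) = (-6.206201 + -0.002377509)/1.255908 = -4.943497859
θ̈ = (g·sinθ − cosθ·temp)/(l·(4/3 − m·cos²θ/(M+m))) = 9.197745582
ẍ = temp − m·l·θ̈·cosθ/(M+m) = -5.057777432
Euler: x'=-1.261357260+0.040453·0.637554735=-1.235566258, ẋ'=0.637554735+0.040453·-5.057777432=0.432952465
       θ'=-0.124178307+0.040453·-1.104830144=-0.168872001, θ̇'=-1.104830144+0.040453·9.197745582=-0.732753742

(-1.235566258, 0.432952465, -0.168872001, -0.732753742)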